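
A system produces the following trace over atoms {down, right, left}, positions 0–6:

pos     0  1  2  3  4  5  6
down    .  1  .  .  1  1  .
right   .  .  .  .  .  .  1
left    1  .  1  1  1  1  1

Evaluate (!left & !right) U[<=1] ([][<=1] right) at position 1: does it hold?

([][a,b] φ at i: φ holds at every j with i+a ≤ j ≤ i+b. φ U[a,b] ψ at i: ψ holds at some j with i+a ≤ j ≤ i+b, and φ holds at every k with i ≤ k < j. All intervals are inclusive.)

Need some j in [1,2] with [][<=1] right, and (!left & !right) at every k in [1,j-1].
  j=1: [][<=1] right — fails at 1.
  j=2: [][<=1] right — fails at 2.
No j in the window works → until fails.

No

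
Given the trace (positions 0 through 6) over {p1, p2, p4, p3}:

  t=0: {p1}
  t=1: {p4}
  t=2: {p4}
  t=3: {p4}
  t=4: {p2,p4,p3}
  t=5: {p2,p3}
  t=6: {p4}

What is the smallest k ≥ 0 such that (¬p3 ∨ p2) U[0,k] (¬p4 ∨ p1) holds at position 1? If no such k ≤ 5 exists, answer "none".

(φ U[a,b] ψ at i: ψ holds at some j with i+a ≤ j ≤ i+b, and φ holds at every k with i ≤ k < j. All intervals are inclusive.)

Need earliest j ≥ 1 with (¬p4 ∨ p1), and (¬p3 ∨ p2) at every k in [1,j-1].
  j=1: rhs fails.
  j=2: rhs fails.
  j=3: rhs fails.
  j=4: rhs fails.
  j=5: rhs holds; lhs holds on [1,4]. k = 4.

4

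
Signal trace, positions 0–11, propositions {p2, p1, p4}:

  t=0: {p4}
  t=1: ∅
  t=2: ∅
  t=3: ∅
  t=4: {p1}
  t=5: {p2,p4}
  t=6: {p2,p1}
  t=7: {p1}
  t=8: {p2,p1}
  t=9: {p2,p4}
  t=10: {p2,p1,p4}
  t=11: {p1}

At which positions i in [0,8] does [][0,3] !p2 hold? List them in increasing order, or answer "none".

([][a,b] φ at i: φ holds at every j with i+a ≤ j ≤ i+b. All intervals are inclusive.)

0, 1

Evaluate at each i in [0,8]:
  i=0: ✓ (all of [0,3])
  i=1: ✓ (all of [1,4])
  i=2: ✗ (fails at j=5)
  i=3: ✗ (fails at j=5)
  i=4: ✗ (fails at j=5)
  i=5: ✗ (fails at j=5)
  i=6: ✗ (fails at j=6)
  i=7: ✗ (fails at j=8)
  i=8: ✗ (fails at j=8)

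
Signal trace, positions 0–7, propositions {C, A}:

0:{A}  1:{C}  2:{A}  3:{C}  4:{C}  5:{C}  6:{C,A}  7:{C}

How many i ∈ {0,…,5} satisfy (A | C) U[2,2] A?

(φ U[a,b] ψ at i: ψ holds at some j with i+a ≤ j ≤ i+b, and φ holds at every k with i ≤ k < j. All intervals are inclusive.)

2

Evaluate at each i in [0,5]:
  i=0: ✓ (rhs at j=2; lhs holds on [0,1])
  i=1: ✗ (no rhs in [3,3])
  i=2: ✗ (no rhs in [4,4])
  i=3: ✗ (no rhs in [5,5])
  i=4: ✓ (rhs at j=6; lhs holds on [4,5])
  i=5: ✗ (no rhs in [7,7])
Positions where it holds: {0, 4} → 2.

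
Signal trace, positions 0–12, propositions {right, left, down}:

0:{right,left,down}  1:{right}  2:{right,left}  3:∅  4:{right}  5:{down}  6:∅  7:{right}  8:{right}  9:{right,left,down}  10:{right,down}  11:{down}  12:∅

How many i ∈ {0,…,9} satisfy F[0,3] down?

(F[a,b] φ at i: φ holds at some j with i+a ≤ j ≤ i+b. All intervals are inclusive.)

Evaluate at each i in [0,9]:
  i=0: ✓ (witness j=0)
  i=1: ✗ (none in [1,4])
  i=2: ✓ (witness j=5)
  i=3: ✓ (witness j=5)
  i=4: ✓ (witness j=5)
  i=5: ✓ (witness j=5)
  i=6: ✓ (witness j=9)
  i=7: ✓ (witness j=9)
  i=8: ✓ (witness j=9)
  i=9: ✓ (witness j=9)
Positions where it holds: {0, 2, 3, 4, 5, 6, 7, 8, 9} → 9.

9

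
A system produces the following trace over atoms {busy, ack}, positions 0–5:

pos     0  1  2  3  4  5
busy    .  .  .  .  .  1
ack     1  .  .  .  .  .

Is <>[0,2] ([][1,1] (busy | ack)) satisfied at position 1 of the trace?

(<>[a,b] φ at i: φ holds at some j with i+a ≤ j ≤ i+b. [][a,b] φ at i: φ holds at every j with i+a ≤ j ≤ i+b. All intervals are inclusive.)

No

Check [][1,1] (busy | ack) at each j in [1,3]:
  j=1: fails at 2
  j=2: fails at 3
  j=3: fails at 4
No position in the window satisfies it → formula fails.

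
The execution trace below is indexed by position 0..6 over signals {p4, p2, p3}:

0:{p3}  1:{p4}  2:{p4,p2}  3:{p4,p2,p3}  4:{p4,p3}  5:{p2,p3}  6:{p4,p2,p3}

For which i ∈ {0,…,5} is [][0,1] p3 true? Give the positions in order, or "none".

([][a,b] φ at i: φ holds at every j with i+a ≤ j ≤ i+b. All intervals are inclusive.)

Evaluate at each i in [0,5]:
  i=0: ✗ (fails at j=1)
  i=1: ✗ (fails at j=1)
  i=2: ✗ (fails at j=2)
  i=3: ✓ (all of [3,4])
  i=4: ✓ (all of [4,5])
  i=5: ✓ (all of [5,6])

3, 4, 5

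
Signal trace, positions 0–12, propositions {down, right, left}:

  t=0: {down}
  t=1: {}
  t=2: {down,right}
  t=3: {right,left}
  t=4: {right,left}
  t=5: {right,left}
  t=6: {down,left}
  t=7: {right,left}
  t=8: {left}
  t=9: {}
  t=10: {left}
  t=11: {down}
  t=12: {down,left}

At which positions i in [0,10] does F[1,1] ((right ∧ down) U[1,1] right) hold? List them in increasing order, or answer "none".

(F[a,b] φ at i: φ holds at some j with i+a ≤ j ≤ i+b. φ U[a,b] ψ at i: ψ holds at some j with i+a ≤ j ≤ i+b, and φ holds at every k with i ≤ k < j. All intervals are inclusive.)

1

Evaluate at each i in [0,10]:
  i=0: ✗ (none in [1,1])
  i=1: ✓ (witness j=2)
  i=2: ✗ (none in [3,3])
  i=3: ✗ (none in [4,4])
  i=4: ✗ (none in [5,5])
  i=5: ✗ (none in [6,6])
  i=6: ✗ (none in [7,7])
  i=7: ✗ (none in [8,8])
  i=8: ✗ (none in [9,9])
  i=9: ✗ (none in [10,10])
  i=10: ✗ (none in [11,11])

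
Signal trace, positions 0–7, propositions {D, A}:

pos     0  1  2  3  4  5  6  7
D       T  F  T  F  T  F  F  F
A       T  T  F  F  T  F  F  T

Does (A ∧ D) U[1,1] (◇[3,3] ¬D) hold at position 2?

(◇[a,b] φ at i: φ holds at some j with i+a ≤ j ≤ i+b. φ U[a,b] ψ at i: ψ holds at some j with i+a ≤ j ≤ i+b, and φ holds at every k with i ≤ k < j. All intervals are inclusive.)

No

Need some j in [3,3] with ◇[3,3] ¬D, and (A ∧ D) at every k in [2,j-1].
  j=3: ◇[3,3] ¬D holds, but (A ∧ D) fails at k=2 → not this j.
No j in the window works → until fails.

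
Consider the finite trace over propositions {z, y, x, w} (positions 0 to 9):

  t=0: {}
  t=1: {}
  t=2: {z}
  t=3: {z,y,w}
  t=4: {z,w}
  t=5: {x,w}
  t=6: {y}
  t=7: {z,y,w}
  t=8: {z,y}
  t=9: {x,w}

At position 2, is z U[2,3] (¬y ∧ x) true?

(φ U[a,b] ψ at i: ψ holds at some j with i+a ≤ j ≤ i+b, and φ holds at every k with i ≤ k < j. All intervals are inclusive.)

True

Need some j in [4,5] with (¬y ∧ x), and z at every k in [2,j-1].
  j=4: (¬y ∧ x) false.
  j=5: (¬y ∧ x) holds; z holds at every k in [2,4] → satisfied.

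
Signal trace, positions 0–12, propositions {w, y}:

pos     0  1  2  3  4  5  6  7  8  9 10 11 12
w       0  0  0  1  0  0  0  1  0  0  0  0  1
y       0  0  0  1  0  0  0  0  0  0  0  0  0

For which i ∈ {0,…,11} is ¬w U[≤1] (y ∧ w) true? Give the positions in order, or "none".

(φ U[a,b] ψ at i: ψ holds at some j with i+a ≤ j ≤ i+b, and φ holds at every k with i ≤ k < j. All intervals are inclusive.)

Evaluate at each i in [0,11]:
  i=0: ✗ (no rhs in [0,1])
  i=1: ✗ (no rhs in [1,2])
  i=2: ✓ (rhs at j=3; lhs holds on [2,2])
  i=3: ✓ (rhs at j=3)
  i=4: ✗ (no rhs in [4,5])
  i=5: ✗ (no rhs in [5,6])
  i=6: ✗ (no rhs in [6,7])
  i=7: ✗ (no rhs in [7,8])
  i=8: ✗ (no rhs in [8,9])
  i=9: ✗ (no rhs in [9,10])
  i=10: ✗ (no rhs in [10,11])
  i=11: ✗ (no rhs in [11,12])

2, 3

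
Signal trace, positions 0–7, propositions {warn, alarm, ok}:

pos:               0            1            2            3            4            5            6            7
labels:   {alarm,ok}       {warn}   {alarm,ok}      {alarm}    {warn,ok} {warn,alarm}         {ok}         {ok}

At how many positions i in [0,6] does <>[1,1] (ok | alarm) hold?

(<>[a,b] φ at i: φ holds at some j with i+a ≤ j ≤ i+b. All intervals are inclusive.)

6

Evaluate at each i in [0,6]:
  i=0: ✗ (none in [1,1])
  i=1: ✓ (witness j=2)
  i=2: ✓ (witness j=3)
  i=3: ✓ (witness j=4)
  i=4: ✓ (witness j=5)
  i=5: ✓ (witness j=6)
  i=6: ✓ (witness j=7)
Positions where it holds: {1, 2, 3, 4, 5, 6} → 6.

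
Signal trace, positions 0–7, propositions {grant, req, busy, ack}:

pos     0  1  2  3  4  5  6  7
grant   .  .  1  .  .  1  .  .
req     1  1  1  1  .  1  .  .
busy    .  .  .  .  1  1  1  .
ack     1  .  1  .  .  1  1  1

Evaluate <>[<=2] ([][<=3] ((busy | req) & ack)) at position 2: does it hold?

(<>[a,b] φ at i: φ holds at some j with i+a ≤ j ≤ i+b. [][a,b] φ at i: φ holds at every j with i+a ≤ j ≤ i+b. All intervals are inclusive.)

Check [][<=3] ((busy | req) & ack) at each j in [2,4]:
  j=2: fails at 3
  j=3: fails at 3
  j=4: fails at 4
No position in the window satisfies it → formula fails.

No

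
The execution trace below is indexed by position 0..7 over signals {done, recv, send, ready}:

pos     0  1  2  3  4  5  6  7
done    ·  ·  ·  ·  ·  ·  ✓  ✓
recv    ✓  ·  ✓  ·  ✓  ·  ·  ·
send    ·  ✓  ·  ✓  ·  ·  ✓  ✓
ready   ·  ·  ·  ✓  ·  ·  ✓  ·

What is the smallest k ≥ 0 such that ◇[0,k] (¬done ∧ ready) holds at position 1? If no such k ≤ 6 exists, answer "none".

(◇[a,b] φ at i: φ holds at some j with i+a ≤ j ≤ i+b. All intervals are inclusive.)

2

Scan j = 1,2,… for (¬done ∧ ready):
  j=1: fails
  j=2: fails
  j=3: holds
First hit at j=3, so smallest k = 3-1 = 2.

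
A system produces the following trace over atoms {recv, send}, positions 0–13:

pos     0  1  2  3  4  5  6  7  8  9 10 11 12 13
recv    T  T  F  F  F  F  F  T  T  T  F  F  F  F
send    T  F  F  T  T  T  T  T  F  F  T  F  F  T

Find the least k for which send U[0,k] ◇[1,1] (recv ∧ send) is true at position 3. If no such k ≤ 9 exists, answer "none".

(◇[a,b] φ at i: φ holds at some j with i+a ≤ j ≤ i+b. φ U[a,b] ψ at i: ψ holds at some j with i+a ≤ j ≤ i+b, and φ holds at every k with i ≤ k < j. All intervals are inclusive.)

3

Need earliest j ≥ 3 with ◇[1,1] (recv ∧ send), and send at every k in [3,j-1].
  j=3: rhs fails.
  j=4: rhs fails.
  j=5: rhs fails.
  j=6: rhs holds; lhs holds on [3,5]. k = 3.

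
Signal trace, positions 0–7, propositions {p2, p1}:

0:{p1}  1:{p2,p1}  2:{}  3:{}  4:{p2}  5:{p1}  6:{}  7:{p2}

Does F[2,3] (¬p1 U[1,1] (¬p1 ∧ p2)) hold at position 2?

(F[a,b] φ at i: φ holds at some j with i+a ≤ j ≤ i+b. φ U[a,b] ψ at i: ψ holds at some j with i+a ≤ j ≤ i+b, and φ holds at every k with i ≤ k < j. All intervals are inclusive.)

Check (¬p1 U[1,1] (¬p1 ∧ p2)) at each j in [4,5]:
  j=4: fails
  j=5: fails
No position in the window satisfies it → formula fails.

Does not hold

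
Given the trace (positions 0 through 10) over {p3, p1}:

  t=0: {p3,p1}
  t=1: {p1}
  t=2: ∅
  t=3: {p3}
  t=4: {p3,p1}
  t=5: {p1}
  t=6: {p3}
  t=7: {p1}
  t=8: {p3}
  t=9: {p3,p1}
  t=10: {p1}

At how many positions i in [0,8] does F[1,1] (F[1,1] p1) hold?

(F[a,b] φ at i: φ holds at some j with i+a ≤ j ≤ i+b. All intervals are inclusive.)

5

Evaluate at each i in [0,8]:
  i=0: ✗ (none in [1,1])
  i=1: ✗ (none in [2,2])
  i=2: ✓ (witness j=3)
  i=3: ✓ (witness j=4)
  i=4: ✗ (none in [5,5])
  i=5: ✓ (witness j=6)
  i=6: ✗ (none in [7,7])
  i=7: ✓ (witness j=8)
  i=8: ✓ (witness j=9)
Positions where it holds: {2, 3, 5, 7, 8} → 5.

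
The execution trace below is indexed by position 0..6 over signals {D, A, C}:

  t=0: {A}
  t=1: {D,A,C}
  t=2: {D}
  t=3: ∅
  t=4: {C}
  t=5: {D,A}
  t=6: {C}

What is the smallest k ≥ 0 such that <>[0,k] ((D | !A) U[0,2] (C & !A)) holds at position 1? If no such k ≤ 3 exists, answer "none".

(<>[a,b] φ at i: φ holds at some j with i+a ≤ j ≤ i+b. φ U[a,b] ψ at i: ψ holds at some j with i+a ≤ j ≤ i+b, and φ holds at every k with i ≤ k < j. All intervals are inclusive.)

1

Scan j = 1,2,… for ((D | !A) U[0,2] (C & !A)):
  j=1: fails
  j=2: holds
First hit at j=2, so smallest k = 2-1 = 1.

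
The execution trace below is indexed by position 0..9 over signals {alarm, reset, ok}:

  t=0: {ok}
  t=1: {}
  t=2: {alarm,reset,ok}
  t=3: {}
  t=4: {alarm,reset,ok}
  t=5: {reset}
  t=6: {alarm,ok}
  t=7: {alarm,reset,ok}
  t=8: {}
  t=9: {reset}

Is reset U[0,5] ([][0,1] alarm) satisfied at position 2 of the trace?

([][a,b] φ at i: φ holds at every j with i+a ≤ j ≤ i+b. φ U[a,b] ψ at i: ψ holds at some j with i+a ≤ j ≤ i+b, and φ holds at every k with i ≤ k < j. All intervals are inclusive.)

Need some j in [2,7] with [][0,1] alarm, and reset at every k in [2,j-1].
  j=2: [][0,1] alarm — fails at 3.
  j=3: [][0,1] alarm — fails at 3.
  j=4: [][0,1] alarm — fails at 5.
  j=5: [][0,1] alarm — fails at 5.
  j=6: [][0,1] alarm holds, but reset fails at k=3 → not this j.
  j=7: [][0,1] alarm — fails at 8.
No j in the window works → until fails.

No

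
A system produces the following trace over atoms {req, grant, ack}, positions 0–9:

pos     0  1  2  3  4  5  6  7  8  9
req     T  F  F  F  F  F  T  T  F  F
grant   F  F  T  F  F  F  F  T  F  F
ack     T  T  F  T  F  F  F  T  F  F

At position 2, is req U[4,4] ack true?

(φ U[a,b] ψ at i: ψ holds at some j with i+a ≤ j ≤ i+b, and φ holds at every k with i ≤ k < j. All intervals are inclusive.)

Need some j in [6,6] with ack, and req at every k in [2,j-1].
  j=6: ack false.
No j in the window works → until fails.

No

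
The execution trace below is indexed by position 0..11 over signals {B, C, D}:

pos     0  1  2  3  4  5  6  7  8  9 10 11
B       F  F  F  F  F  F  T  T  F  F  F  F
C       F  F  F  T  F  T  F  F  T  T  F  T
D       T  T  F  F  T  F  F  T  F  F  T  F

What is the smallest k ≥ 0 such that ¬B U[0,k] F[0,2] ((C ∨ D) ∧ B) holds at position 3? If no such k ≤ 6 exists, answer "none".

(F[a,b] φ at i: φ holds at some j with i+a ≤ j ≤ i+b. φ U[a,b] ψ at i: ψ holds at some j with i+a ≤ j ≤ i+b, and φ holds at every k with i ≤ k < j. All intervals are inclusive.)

Need earliest j ≥ 3 with F[0,2] ((C ∨ D) ∧ B), and ¬B at every k in [3,j-1].
  j=3: rhs fails.
  j=4: rhs fails.
  j=5: rhs holds; lhs holds on [3,4]. k = 2.

2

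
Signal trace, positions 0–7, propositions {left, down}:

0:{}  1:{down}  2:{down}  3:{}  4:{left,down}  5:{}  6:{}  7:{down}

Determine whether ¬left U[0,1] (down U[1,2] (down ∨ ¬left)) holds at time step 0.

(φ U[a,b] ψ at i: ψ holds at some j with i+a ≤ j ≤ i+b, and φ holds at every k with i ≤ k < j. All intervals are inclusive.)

Yes

Need some j in [0,1] with (down U[1,2] (down ∨ ¬left)), and ¬left at every k in [0,j-1].
  j=0: (down U[1,2] (down ∨ ¬left)) — fails.
  j=1: (down U[1,2] (down ∨ ¬left)) holds; ¬left holds at every k in [0,0] → satisfied.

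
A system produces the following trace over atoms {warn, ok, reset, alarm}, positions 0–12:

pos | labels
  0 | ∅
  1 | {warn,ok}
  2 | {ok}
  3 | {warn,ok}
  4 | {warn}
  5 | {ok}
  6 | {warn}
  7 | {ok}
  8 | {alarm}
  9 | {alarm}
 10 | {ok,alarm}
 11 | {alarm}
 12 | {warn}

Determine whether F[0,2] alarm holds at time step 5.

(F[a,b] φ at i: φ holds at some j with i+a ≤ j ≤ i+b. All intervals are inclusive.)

Check alarm at each j in [5,7]:
  j=5: false
  j=6: false
  j=7: false
No position in the window satisfies it → formula fails.

No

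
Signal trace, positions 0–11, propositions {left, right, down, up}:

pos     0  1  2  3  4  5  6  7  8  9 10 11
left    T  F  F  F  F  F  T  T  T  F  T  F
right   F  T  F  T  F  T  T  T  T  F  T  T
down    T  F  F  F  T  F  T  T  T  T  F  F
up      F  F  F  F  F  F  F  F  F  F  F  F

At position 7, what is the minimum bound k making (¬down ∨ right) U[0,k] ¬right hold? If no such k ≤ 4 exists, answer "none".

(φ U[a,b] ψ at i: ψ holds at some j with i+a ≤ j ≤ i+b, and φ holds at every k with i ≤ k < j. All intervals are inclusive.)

2

Need earliest j ≥ 7 with ¬right, and (¬down ∨ right) at every k in [7,j-1].
  j=7: rhs fails.
  j=8: rhs fails.
  j=9: rhs holds; lhs holds on [7,8]. k = 2.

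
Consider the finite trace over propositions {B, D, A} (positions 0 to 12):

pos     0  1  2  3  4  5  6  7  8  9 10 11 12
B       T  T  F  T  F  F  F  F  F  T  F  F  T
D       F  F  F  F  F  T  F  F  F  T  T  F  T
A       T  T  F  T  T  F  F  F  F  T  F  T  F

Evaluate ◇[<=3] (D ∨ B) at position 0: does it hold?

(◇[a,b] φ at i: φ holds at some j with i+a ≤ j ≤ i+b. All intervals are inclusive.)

Check (D ∨ B) at each j in [0,3]:
  j=0: true
  j=1: true
  j=2: false
  j=3: true
Found at j=0 → formula holds.

True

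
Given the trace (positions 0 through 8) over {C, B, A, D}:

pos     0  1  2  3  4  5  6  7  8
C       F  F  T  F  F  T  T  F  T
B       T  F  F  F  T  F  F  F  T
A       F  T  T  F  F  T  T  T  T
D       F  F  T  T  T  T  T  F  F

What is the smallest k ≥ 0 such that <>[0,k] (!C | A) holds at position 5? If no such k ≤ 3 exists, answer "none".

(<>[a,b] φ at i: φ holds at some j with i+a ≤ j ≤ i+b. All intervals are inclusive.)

Scan j = 5,6,… for (!C | A):
  j=5: holds
First hit at j=5, so smallest k = 5-5 = 0.

0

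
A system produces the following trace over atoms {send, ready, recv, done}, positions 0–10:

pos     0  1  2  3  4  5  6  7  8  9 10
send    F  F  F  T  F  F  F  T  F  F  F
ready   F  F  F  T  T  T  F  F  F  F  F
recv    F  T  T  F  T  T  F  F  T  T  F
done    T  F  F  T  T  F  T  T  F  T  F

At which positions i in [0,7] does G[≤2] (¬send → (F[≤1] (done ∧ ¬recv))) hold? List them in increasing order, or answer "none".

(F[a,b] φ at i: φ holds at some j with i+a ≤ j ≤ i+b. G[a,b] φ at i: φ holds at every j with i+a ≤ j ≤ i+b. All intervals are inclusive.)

5

Evaluate at each i in [0,7]:
  i=0: ✗ (fails at j=1)
  i=1: ✗ (fails at j=1)
  i=2: ✗ (fails at j=4)
  i=3: ✗ (fails at j=4)
  i=4: ✗ (fails at j=4)
  i=5: ✓ (all of [5,7])
  i=6: ✗ (fails at j=8)
  i=7: ✗ (fails at j=8)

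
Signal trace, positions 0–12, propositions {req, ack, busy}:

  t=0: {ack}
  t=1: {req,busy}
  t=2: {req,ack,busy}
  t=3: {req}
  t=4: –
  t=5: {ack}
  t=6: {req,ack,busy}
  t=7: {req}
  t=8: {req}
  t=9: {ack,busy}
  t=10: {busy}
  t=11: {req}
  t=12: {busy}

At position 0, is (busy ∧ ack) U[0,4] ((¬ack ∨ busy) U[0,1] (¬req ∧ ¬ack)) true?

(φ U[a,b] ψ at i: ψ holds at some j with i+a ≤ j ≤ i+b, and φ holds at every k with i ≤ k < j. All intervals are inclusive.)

Need some j in [0,4] with ((¬ack ∨ busy) U[0,1] (¬req ∧ ¬ack)), and (busy ∧ ack) at every k in [0,j-1].
  j=0: ((¬ack ∨ busy) U[0,1] (¬req ∧ ¬ack)) — fails.
  j=1: ((¬ack ∨ busy) U[0,1] (¬req ∧ ¬ack)) — fails.
  j=2: ((¬ack ∨ busy) U[0,1] (¬req ∧ ¬ack)) — fails.
  j=3: ((¬ack ∨ busy) U[0,1] (¬req ∧ ¬ack)) holds, but (busy ∧ ack) fails at k=0 → not this j.
  j=4: ((¬ack ∨ busy) U[0,1] (¬req ∧ ¬ack)) holds, but (busy ∧ ack) fails at k=0 → not this j.
No j in the window works → until fails.

No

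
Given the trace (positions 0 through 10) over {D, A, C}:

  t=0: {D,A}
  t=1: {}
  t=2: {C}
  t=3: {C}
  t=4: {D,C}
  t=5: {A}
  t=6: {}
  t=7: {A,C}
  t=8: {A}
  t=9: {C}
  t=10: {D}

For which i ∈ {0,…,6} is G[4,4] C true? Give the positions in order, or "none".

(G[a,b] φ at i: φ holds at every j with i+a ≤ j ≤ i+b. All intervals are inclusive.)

0, 3, 5

Evaluate at each i in [0,6]:
  i=0: ✓ (all of [4,4])
  i=1: ✗ (fails at j=5)
  i=2: ✗ (fails at j=6)
  i=3: ✓ (all of [7,7])
  i=4: ✗ (fails at j=8)
  i=5: ✓ (all of [9,9])
  i=6: ✗ (fails at j=10)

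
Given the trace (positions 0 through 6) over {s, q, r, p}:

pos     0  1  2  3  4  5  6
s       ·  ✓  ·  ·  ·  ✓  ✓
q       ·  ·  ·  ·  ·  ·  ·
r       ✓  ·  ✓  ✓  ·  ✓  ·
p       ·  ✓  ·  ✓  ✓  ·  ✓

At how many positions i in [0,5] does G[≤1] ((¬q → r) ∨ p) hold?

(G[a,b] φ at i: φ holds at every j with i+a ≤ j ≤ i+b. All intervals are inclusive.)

6

Evaluate at each i in [0,5]:
  i=0: ✓ (all of [0,1])
  i=1: ✓ (all of [1,2])
  i=2: ✓ (all of [2,3])
  i=3: ✓ (all of [3,4])
  i=4: ✓ (all of [4,5])
  i=5: ✓ (all of [5,6])
Positions where it holds: {0, 1, 2, 3, 4, 5} → 6.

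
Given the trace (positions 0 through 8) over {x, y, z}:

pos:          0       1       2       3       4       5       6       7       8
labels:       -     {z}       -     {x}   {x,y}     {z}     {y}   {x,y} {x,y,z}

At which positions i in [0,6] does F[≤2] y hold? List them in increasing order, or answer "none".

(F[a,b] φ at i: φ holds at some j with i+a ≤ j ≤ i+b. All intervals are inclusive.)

2, 3, 4, 5, 6

Evaluate at each i in [0,6]:
  i=0: ✗ (none in [0,2])
  i=1: ✗ (none in [1,3])
  i=2: ✓ (witness j=4)
  i=3: ✓ (witness j=4)
  i=4: ✓ (witness j=4)
  i=5: ✓ (witness j=6)
  i=6: ✓ (witness j=6)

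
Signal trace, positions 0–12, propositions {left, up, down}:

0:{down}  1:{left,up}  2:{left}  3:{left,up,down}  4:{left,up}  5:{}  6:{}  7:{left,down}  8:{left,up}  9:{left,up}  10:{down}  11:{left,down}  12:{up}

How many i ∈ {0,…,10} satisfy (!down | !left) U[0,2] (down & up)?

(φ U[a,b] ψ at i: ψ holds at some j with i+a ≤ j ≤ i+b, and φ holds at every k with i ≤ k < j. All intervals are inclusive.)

3

Evaluate at each i in [0,10]:
  i=0: ✗ (no rhs in [0,2])
  i=1: ✓ (rhs at j=3; lhs holds on [1,2])
  i=2: ✓ (rhs at j=3; lhs holds on [2,2])
  i=3: ✓ (rhs at j=3)
  i=4: ✗ (no rhs in [4,6])
  i=5: ✗ (no rhs in [5,7])
  i=6: ✗ (no rhs in [6,8])
  i=7: ✗ (no rhs in [7,9])
  i=8: ✗ (no rhs in [8,10])
  i=9: ✗ (no rhs in [9,11])
  i=10: ✗ (no rhs in [10,12])
Positions where it holds: {1, 2, 3} → 3.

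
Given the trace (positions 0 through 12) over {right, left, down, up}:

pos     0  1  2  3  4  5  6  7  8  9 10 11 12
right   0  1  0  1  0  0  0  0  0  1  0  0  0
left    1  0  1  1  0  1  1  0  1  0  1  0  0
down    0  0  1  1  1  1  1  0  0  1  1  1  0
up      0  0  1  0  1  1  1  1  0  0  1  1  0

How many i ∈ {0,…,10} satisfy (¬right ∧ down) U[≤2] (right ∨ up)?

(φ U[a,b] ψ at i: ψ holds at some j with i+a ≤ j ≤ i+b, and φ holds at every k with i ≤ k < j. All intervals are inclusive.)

Evaluate at each i in [0,10]:
  i=0: ✗ (lhs fails at k=0 before rhs at j=1)
  i=1: ✓ (rhs at j=1)
  i=2: ✓ (rhs at j=2)
  i=3: ✓ (rhs at j=3)
  i=4: ✓ (rhs at j=4)
  i=5: ✓ (rhs at j=5)
  i=6: ✓ (rhs at j=6)
  i=7: ✓ (rhs at j=7)
  i=8: ✗ (lhs fails at k=8 before rhs at j=9)
  i=9: ✓ (rhs at j=9)
  i=10: ✓ (rhs at j=10)
Positions where it holds: {1, 2, 3, 4, 5, 6, 7, 9, 10} → 9.

9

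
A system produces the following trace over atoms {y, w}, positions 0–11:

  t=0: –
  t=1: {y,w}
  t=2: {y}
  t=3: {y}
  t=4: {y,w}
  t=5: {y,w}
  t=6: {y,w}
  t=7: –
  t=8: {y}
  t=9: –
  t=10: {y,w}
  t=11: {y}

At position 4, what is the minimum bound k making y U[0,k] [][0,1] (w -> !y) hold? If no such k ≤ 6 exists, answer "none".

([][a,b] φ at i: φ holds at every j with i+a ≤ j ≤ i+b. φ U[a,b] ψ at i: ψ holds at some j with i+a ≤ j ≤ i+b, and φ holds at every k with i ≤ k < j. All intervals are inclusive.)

3

Need earliest j ≥ 4 with [][0,1] (w -> !y), and y at every k in [4,j-1].
  j=4: rhs fails.
  j=5: rhs fails.
  j=6: rhs fails.
  j=7: rhs holds; lhs holds on [4,6]. k = 3.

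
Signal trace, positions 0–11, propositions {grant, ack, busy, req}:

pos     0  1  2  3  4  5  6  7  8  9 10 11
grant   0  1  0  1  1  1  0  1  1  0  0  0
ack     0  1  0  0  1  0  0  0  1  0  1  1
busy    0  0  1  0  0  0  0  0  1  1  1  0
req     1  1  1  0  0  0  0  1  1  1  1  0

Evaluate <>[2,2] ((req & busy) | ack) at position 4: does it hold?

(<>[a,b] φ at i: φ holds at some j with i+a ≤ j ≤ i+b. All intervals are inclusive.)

No

Check ((req & busy) | ack) at each j in [6,6]:
  j=6: false
No position in the window satisfies it → formula fails.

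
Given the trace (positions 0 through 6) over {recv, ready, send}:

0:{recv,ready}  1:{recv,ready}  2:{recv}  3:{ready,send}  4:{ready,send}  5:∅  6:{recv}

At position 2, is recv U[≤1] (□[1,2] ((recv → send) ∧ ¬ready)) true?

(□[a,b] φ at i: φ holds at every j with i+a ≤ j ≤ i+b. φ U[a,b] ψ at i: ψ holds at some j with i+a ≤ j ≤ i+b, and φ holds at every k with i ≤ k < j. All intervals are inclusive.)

Need some j in [2,3] with □[1,2] ((recv → send) ∧ ¬ready), and recv at every k in [2,j-1].
  j=2: □[1,2] ((recv → send) ∧ ¬ready) — fails at 3.
  j=3: □[1,2] ((recv → send) ∧ ¬ready) — fails at 4.
No j in the window works → until fails.

No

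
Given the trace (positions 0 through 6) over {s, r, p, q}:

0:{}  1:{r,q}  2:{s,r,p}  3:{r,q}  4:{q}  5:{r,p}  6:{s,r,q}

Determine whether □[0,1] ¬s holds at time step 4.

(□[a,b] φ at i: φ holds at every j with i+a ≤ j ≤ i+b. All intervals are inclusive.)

True

Check ¬s at every j in [4,5]:
  j=4: true
  j=5: true
All positions satisfy it → formula holds.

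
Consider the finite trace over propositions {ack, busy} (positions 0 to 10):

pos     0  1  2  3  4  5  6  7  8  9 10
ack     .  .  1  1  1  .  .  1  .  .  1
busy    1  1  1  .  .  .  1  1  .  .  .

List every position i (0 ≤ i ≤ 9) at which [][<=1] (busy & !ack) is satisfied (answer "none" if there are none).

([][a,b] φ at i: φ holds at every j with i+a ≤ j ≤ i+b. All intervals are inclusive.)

Evaluate at each i in [0,9]:
  i=0: ✓ (all of [0,1])
  i=1: ✗ (fails at j=2)
  i=2: ✗ (fails at j=2)
  i=3: ✗ (fails at j=3)
  i=4: ✗ (fails at j=4)
  i=5: ✗ (fails at j=5)
  i=6: ✗ (fails at j=7)
  i=7: ✗ (fails at j=7)
  i=8: ✗ (fails at j=8)
  i=9: ✗ (fails at j=9)

0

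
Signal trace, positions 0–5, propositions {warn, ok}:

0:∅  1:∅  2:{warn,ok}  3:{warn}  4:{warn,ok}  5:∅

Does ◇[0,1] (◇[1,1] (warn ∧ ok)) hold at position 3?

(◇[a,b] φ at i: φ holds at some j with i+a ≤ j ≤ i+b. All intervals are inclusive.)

Holds

Check ◇[1,1] (warn ∧ ok) at each j in [3,4]:
  j=3: holds (witness at 4)
  j=4: fails (none in [5,5])
Found at j=3 → formula holds.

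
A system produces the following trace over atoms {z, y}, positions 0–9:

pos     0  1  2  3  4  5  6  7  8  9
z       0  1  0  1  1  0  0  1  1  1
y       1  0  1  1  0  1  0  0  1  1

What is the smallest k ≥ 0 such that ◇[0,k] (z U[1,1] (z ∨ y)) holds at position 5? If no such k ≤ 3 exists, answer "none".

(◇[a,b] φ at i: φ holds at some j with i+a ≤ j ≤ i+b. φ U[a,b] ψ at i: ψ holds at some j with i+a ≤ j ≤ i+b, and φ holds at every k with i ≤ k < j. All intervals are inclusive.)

2

Scan j = 5,6,… for (z U[1,1] (z ∨ y)):
  j=5: fails
  j=6: fails
  j=7: holds
First hit at j=7, so smallest k = 7-5 = 2.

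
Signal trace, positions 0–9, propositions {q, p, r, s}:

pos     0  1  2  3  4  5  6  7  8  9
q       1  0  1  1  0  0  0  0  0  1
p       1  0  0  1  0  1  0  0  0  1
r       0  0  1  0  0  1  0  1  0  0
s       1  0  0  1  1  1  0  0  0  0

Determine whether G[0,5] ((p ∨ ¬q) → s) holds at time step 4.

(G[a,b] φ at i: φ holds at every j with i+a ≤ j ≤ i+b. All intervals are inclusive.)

Does not hold

Check ((p ∨ ¬q) → s) at every j in [4,9]:
  j=4: antecedent true; consequent true → ✓
  j=5: antecedent true; consequent true → ✓
  j=6: antecedent true; consequent false → ✗
  j=7: antecedent true; consequent false → ✗
  j=8: antecedent true; consequent false → ✗
  j=9: antecedent true; consequent false → ✗
Fails at j=6 → formula fails.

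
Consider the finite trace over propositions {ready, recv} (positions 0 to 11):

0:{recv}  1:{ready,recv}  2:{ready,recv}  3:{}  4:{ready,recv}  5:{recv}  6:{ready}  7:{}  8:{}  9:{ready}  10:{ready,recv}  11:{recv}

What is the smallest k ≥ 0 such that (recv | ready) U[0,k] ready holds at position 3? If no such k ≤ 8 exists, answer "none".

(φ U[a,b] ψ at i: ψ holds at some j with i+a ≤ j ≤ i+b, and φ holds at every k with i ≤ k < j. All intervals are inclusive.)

Need earliest j ≥ 3 with ready, and (recv | ready) at every k in [3,j-1].
  j=3: rhs fails.
  j=4: rhs holds but lhs fails at k=3.
  j=5: rhs fails.
  j=6: rhs holds but lhs fails at k=3.
  j=7: rhs fails.
  j=8: rhs fails.
  j=9: rhs holds but lhs fails at k=3.
  j=10: rhs holds but lhs fails at k=3.
  j=11: rhs fails.
No witness within the range → none.

none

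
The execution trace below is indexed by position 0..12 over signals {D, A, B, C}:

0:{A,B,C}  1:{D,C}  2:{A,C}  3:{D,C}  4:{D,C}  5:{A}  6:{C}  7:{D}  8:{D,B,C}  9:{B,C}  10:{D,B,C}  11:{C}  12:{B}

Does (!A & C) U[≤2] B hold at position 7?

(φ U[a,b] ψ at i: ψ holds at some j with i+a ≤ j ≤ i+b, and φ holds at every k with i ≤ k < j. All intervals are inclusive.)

No

Need some j in [7,9] with B, and (!A & C) at every k in [7,j-1].
  j=7: B false.
  j=8: B holds, but (!A & C) fails at k=7 → not this j.
  j=9: B holds, but (!A & C) fails at k=7 → not this j.
No j in the window works → until fails.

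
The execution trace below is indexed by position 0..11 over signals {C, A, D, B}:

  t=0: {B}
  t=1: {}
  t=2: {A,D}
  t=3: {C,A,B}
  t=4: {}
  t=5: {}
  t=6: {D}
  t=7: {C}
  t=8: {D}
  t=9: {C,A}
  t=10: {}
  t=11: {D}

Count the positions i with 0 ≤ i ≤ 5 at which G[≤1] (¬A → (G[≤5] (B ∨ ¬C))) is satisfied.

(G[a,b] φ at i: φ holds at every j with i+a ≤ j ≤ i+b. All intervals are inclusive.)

Evaluate at each i in [0,5]:
  i=0: ✓ (all of [0,1])
  i=1: ✓ (all of [1,2])
  i=2: ✓ (all of [2,3])
  i=3: ✗ (fails at j=4)
  i=4: ✗ (fails at j=4)
  i=5: ✗ (fails at j=5)
Positions where it holds: {0, 1, 2} → 3.

3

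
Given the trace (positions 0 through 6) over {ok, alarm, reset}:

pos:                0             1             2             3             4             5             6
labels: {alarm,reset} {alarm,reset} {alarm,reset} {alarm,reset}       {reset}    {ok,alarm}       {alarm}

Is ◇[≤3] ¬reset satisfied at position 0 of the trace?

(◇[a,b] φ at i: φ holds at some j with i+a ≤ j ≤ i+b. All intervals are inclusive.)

Does not hold

Check ¬reset at each j in [0,3]:
  j=0: false
  j=1: false
  j=2: false
  j=3: false
No position in the window satisfies it → formula fails.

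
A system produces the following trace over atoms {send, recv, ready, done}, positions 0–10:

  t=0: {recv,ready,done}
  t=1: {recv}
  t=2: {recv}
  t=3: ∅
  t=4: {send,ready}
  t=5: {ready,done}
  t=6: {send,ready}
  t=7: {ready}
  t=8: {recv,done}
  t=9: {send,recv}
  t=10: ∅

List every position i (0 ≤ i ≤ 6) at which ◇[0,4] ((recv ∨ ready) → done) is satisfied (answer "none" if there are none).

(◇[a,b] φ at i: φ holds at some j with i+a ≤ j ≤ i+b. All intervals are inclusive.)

0, 1, 2, 3, 4, 5, 6

Evaluate at each i in [0,6]:
  i=0: ✓ (witness j=0)
  i=1: ✓ (witness j=3)
  i=2: ✓ (witness j=3)
  i=3: ✓ (witness j=3)
  i=4: ✓ (witness j=5)
  i=5: ✓ (witness j=5)
  i=6: ✓ (witness j=8)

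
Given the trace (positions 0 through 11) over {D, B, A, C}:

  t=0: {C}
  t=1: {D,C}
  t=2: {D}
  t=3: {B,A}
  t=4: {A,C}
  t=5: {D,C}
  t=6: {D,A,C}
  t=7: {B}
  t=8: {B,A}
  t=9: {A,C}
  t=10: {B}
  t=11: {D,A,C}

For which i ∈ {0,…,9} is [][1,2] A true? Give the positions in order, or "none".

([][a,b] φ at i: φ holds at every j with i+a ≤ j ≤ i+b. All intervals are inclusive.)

Evaluate at each i in [0,9]:
  i=0: ✗ (fails at j=1)
  i=1: ✗ (fails at j=2)
  i=2: ✓ (all of [3,4])
  i=3: ✗ (fails at j=5)
  i=4: ✗ (fails at j=5)
  i=5: ✗ (fails at j=7)
  i=6: ✗ (fails at j=7)
  i=7: ✓ (all of [8,9])
  i=8: ✗ (fails at j=10)
  i=9: ✗ (fails at j=10)

2, 7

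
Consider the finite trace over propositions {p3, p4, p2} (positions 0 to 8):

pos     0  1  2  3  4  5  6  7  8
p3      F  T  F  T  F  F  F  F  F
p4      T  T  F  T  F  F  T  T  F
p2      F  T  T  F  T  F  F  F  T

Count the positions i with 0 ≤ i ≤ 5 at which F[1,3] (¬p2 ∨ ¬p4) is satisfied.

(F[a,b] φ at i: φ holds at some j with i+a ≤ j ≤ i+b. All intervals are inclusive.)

6

Evaluate at each i in [0,5]:
  i=0: ✓ (witness j=2)
  i=1: ✓ (witness j=2)
  i=2: ✓ (witness j=3)
  i=3: ✓ (witness j=4)
  i=4: ✓ (witness j=5)
  i=5: ✓ (witness j=6)
Positions where it holds: {0, 1, 2, 3, 4, 5} → 6.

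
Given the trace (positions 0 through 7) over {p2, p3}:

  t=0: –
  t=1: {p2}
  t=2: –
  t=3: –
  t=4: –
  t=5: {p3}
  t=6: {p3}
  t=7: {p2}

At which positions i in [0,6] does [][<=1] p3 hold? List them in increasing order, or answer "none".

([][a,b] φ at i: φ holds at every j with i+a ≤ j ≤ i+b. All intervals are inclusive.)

Evaluate at each i in [0,6]:
  i=0: ✗ (fails at j=0)
  i=1: ✗ (fails at j=1)
  i=2: ✗ (fails at j=2)
  i=3: ✗ (fails at j=3)
  i=4: ✗ (fails at j=4)
  i=5: ✓ (all of [5,6])
  i=6: ✗ (fails at j=7)

5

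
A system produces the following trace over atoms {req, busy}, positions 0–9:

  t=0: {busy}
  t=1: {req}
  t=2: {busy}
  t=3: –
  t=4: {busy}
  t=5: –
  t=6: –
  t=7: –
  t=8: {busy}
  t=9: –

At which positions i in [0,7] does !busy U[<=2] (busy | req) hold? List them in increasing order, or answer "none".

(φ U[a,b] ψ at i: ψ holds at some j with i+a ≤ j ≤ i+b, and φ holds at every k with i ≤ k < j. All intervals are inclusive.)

0, 1, 2, 3, 4, 6, 7

Evaluate at each i in [0,7]:
  i=0: ✓ (rhs at j=0)
  i=1: ✓ (rhs at j=1)
  i=2: ✓ (rhs at j=2)
  i=3: ✓ (rhs at j=4; lhs holds on [3,3])
  i=4: ✓ (rhs at j=4)
  i=5: ✗ (no rhs in [5,7])
  i=6: ✓ (rhs at j=8; lhs holds on [6,7])
  i=7: ✓ (rhs at j=8; lhs holds on [7,7])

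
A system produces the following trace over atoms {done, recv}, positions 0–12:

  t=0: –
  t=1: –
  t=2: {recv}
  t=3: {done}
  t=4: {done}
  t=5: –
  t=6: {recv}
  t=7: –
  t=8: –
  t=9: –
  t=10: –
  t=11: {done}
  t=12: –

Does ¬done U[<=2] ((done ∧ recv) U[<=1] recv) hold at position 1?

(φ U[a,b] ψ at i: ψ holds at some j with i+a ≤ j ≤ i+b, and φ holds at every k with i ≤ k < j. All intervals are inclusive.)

Holds

Need some j in [1,3] with ((done ∧ recv) U[<=1] recv), and ¬done at every k in [1,j-1].
  j=1: ((done ∧ recv) U[<=1] recv) — fails.
  j=2: ((done ∧ recv) U[<=1] recv) holds; ¬done holds at every k in [1,1] → satisfied.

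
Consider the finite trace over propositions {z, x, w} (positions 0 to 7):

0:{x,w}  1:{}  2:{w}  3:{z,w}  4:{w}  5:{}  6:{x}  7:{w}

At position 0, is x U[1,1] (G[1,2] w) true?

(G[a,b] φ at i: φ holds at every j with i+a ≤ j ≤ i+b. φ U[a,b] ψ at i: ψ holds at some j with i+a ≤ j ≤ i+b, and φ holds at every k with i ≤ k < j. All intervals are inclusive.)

Holds

Need some j in [1,1] with G[1,2] w, and x at every k in [0,j-1].
  j=1: G[1,2] w holds; x holds at every k in [0,0] → satisfied.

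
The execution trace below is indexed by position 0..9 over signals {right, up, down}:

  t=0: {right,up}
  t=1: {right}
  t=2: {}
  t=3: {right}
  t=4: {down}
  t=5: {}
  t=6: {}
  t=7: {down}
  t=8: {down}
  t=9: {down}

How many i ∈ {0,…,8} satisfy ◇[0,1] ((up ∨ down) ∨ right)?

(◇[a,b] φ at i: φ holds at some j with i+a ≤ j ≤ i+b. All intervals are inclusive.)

8

Evaluate at each i in [0,8]:
  i=0: ✓ (witness j=0)
  i=1: ✓ (witness j=1)
  i=2: ✓ (witness j=3)
  i=3: ✓ (witness j=3)
  i=4: ✓ (witness j=4)
  i=5: ✗ (none in [5,6])
  i=6: ✓ (witness j=7)
  i=7: ✓ (witness j=7)
  i=8: ✓ (witness j=8)
Positions where it holds: {0, 1, 2, 3, 4, 6, 7, 8} → 8.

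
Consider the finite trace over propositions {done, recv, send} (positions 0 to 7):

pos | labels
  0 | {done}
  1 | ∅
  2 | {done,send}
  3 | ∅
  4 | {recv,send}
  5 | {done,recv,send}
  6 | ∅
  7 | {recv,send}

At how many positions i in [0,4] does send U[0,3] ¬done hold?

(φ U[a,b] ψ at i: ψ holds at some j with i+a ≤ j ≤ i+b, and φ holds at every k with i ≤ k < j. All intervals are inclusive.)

Evaluate at each i in [0,4]:
  i=0: ✗ (lhs fails at k=0 before rhs at j=1)
  i=1: ✓ (rhs at j=1)
  i=2: ✓ (rhs at j=3; lhs holds on [2,2])
  i=3: ✓ (rhs at j=3)
  i=4: ✓ (rhs at j=4)
Positions where it holds: {1, 2, 3, 4} → 4.

4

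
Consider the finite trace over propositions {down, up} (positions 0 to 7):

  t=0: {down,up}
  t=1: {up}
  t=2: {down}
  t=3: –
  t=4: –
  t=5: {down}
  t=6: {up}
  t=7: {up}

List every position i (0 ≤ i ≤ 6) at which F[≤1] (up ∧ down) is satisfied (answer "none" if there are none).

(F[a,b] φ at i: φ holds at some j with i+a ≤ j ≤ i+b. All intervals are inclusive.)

Evaluate at each i in [0,6]:
  i=0: ✓ (witness j=0)
  i=1: ✗ (none in [1,2])
  i=2: ✗ (none in [2,3])
  i=3: ✗ (none in [3,4])
  i=4: ✗ (none in [4,5])
  i=5: ✗ (none in [5,6])
  i=6: ✗ (none in [6,7])

0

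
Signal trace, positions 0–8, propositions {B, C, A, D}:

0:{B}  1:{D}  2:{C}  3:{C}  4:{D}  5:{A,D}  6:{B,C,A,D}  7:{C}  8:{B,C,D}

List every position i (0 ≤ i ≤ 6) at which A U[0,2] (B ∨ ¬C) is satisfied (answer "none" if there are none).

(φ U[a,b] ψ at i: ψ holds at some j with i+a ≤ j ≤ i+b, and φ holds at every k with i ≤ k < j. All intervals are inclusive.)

0, 1, 4, 5, 6

Evaluate at each i in [0,6]:
  i=0: ✓ (rhs at j=0)
  i=1: ✓ (rhs at j=1)
  i=2: ✗ (lhs fails at k=2 before rhs at j=4)
  i=3: ✗ (lhs fails at k=3 before rhs at j=4)
  i=4: ✓ (rhs at j=4)
  i=5: ✓ (rhs at j=5)
  i=6: ✓ (rhs at j=6)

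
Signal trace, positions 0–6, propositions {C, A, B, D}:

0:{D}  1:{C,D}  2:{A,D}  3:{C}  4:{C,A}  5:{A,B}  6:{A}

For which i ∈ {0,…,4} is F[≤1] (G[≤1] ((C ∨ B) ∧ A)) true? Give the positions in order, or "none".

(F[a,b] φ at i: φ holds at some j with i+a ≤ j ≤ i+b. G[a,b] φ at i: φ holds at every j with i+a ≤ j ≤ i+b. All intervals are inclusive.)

3, 4

Evaluate at each i in [0,4]:
  i=0: ✗ (none in [0,1])
  i=1: ✗ (none in [1,2])
  i=2: ✗ (none in [2,3])
  i=3: ✓ (witness j=4)
  i=4: ✓ (witness j=4)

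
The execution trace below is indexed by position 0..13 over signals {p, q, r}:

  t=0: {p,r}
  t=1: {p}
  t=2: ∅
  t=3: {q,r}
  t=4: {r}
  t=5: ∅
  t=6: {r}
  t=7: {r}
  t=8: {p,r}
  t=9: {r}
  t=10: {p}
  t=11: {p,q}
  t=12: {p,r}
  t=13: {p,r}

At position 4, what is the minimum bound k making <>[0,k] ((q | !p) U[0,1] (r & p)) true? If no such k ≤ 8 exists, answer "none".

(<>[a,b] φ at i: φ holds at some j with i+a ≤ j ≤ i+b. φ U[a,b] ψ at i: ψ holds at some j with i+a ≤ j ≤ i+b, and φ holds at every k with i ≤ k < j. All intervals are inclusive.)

Scan j = 4,5,… for ((q | !p) U[0,1] (r & p)):
  j=4: fails
  j=5: fails
  j=6: fails
  j=7: holds
First hit at j=7, so smallest k = 7-4 = 3.

3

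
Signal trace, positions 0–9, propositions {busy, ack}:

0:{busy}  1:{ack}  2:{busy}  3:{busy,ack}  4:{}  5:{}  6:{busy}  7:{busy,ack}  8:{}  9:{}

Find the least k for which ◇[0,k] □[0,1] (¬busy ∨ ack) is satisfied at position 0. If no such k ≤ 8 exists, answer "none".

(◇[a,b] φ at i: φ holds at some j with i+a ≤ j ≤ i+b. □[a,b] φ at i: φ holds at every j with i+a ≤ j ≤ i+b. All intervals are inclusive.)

3

Scan j = 0,1,… for □[0,1] (¬busy ∨ ack):
  j=0: fails
  j=1: fails
  j=2: fails
  j=3: holds
First hit at j=3, so smallest k = 3-0 = 3.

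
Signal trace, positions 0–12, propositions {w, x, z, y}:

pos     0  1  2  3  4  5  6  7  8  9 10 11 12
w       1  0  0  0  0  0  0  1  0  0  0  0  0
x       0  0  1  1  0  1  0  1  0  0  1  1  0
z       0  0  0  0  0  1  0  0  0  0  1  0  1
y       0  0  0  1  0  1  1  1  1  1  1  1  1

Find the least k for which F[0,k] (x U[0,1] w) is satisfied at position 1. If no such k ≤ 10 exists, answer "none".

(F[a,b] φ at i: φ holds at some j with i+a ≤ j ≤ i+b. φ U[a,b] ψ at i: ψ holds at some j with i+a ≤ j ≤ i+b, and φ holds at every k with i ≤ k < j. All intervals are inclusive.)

Scan j = 1,2,… for (x U[0,1] w):
  j=1: fails
  j=2: fails
  j=3: fails
  j=4: fails
  j=5: fails
  j=6: fails
  j=7: holds
First hit at j=7, so smallest k = 7-1 = 6.

6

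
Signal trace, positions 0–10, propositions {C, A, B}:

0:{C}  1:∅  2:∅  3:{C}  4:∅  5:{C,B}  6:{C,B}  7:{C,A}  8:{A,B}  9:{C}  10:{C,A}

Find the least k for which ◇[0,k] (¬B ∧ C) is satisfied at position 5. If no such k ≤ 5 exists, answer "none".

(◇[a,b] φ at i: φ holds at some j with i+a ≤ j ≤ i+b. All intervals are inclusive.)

Scan j = 5,6,… for (¬B ∧ C):
  j=5: fails
  j=6: fails
  j=7: holds
First hit at j=7, so smallest k = 7-5 = 2.

2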